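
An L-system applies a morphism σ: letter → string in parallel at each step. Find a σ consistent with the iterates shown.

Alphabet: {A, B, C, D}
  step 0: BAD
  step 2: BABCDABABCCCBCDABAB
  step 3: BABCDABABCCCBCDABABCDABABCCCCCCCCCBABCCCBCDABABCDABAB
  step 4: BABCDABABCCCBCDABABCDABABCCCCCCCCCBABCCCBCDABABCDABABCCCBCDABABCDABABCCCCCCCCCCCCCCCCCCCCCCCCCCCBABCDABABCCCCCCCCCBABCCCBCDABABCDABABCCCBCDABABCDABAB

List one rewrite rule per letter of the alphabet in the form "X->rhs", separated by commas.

  step 3 ⇒ step 4: BABCDABABCCCBCDABABCDABABCCCCCCCCCBABCCCBCDABABCDABAB ⇒ BAB·CDA·BAB·CCC·B·CDA·BAB·CDA·BAB·CCC·CCC·CCC·BAB·CCC·B·CDA·BAB·CDA·BAB·CCC·B·CDA·BAB·CDA·BAB·CCC·CCC·CCC·CCC·CCC·CCC·CCC·CCC·CCC·BAB·CDA·BAB·CCC·CCC·CCC·BAB·CCC·B·CDA·BAB·CDA·BAB·CCC·B·CDA·BAB·CDA·BAB
    A ↦ CDA
    B ↦ BAB
    C ↦ CCC
    D ↦ B

A->CDA, B->BAB, C->CCC, D->B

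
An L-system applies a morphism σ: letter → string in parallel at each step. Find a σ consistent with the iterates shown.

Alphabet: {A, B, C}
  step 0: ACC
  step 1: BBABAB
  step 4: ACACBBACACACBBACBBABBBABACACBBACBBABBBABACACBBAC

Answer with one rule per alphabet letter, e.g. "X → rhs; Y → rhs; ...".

  step 0 ⇒ step 1: ACC ⇒ BB·AB·AB
    A ↦ BB
    C ↦ AB
    B ↦ AC  (constrained at step 1)

A->BB, B->AC, C->AB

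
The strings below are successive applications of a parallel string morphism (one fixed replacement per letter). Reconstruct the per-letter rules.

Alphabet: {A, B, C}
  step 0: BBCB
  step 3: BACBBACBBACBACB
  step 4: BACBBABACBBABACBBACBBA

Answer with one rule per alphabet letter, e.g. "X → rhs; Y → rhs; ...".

  step 3 ⇒ step 4: BACBBACBBACBACB ⇒ BA·C·B·BA·BA·C·B·BA·BA·C·B·BA·C·B·BA
    A ↦ C
    B ↦ BA
    C ↦ B

A->C, B->BA, C->B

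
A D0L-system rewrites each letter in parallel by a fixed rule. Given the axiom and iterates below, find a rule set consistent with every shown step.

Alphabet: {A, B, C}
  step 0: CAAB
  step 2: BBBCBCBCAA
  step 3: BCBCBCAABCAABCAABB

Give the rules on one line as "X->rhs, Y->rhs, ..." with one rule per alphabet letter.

  step 2 ⇒ step 3: BBBCBCBCAA ⇒ BC·BC·BC·AA·BC·AA·BC·AA·B·B
    A ↦ B
    B ↦ BC
    C ↦ AA

A->B, B->BC, C->AA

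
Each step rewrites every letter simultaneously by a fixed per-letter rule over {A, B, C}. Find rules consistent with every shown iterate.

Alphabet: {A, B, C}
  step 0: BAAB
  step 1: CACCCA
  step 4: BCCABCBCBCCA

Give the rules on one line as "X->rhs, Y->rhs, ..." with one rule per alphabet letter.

A->C, B->CA, C->B

  step 0 ⇒ step 1: BAAB ⇒ CA·C·C·CA
    A ↦ C
    B ↦ CA
    C ↦ B  (constrained at step 1)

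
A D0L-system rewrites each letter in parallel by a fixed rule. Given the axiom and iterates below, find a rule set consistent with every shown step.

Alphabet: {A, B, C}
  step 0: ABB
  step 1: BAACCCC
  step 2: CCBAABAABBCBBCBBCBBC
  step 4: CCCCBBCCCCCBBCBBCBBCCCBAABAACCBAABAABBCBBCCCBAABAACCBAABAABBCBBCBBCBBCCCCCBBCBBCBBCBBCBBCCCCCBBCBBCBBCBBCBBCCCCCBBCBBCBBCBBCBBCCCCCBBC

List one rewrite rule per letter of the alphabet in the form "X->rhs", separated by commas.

A->BAA, B->CC, C->BBC

  step 1 ⇒ step 2: BAACCCC ⇒ CC·BAA·BAA·BBC·BBC·BBC·BBC
    A ↦ BAA
    B ↦ CC
    C ↦ BBC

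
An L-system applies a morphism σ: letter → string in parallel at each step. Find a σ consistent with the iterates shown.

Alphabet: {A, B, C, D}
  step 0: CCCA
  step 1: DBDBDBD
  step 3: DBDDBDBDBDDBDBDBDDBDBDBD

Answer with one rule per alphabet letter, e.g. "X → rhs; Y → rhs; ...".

  step 0 ⇒ step 1: CCCA ⇒ DB·DB·DB·D
    A ↦ D
    C ↦ DB
    B ↦ CC  (constrained at step 1)
    D ↦ CA  (constrained at step 1)

A->D, B->CC, C->DB, D->CA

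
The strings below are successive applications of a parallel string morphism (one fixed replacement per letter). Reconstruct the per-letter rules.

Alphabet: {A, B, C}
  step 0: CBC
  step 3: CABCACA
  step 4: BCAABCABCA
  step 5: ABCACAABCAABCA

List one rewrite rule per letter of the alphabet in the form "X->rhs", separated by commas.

  step 4 ⇒ step 5: BCAABCABCA ⇒ A·B·CA·CA·A·B·CA·A·B·CA
    A ↦ CA
    B ↦ A
    C ↦ B

A->CA, B->A, C->B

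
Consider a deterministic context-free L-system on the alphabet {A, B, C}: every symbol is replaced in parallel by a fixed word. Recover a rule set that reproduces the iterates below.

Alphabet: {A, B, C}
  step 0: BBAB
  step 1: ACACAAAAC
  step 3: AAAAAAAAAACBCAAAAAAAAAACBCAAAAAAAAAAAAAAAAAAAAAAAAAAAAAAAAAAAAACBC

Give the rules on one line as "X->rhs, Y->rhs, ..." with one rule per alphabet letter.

A->AAA, B->AC, C->BC

  step 0 ⇒ step 1: BBAB ⇒ AC·AC·AAA·AC
    A ↦ AAA
    B ↦ AC
    C ↦ BC  (constrained at step 1)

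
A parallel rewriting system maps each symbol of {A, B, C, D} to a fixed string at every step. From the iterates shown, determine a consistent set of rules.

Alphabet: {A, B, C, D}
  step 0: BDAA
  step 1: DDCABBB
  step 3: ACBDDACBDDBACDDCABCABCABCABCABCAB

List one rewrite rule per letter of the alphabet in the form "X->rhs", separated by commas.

A->B, B->DD, C->AC, D->CAB

  step 0 ⇒ step 1: BDAA ⇒ DD·CAB·B·B
    A ↦ B
    B ↦ DD
    D ↦ CAB
    C ↦ AC  (constrained at step 1)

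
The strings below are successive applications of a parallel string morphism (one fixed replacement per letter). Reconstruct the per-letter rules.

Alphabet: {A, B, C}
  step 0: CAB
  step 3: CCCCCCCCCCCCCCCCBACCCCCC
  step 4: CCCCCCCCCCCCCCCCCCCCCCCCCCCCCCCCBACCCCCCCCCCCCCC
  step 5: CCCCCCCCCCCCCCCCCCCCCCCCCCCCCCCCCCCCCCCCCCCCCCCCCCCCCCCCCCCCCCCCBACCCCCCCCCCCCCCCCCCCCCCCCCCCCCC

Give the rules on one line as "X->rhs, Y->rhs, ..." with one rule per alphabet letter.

  step 4 ⇒ step 5: CCCCCCCCCCCCCCCCCCCCCCCCCCCCCCCCBACCCCCCCCCCCCCC ⇒ CC·CC·CC·CC·CC·CC·CC·CC·CC·CC·CC·CC·CC·CC·CC·CC·CC·CC·CC·CC·CC·CC·CC·CC·CC·CC·CC·CC·CC·CC·CC·CC·BA·CC·CC·CC·CC·CC·CC·CC·CC·CC·CC·CC·CC·CC·CC·CC
    A ↦ CC
    B ↦ BA
    C ↦ CC

A->CC, B->BA, C->CC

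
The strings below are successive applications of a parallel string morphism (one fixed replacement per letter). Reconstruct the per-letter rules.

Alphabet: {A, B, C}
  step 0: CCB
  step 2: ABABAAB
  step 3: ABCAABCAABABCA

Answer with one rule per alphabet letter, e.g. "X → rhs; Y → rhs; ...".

A->AB, B->CA, C->A

  step 2 ⇒ step 3: ABABAAB ⇒ AB·CA·AB·CA·AB·AB·CA
    A ↦ AB
    B ↦ CA
    C ↦ A  (constrained at step 0)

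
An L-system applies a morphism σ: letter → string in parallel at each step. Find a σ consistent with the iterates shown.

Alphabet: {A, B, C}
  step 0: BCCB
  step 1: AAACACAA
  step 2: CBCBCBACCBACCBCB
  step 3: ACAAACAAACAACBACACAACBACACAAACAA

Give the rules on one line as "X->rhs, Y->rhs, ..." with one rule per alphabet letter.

A->CB, B->AA, C->AC

  step 2 ⇒ step 3: CBCBCBACCBACCBCB ⇒ AC·AA·AC·AA·AC·AA·CB·AC·AC·AA·CB·AC·AC·AA·AC·AA
    A ↦ CB
    B ↦ AA
    C ↦ AC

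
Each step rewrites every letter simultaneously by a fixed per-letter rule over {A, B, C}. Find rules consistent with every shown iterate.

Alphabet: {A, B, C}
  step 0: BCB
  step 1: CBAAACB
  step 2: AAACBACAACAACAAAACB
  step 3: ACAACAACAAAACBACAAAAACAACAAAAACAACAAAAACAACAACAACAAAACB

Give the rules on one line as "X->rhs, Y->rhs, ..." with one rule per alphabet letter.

  step 2 ⇒ step 3: AAACBACAACAACAAAACB ⇒ ACA·ACA·ACA·AAA·CB·ACA·AAA·ACA·ACA·AAA·ACA·ACA·AAA·ACA·ACA·ACA·ACA·AAA·CB
    A ↦ ACA
    B ↦ CB
    C ↦ AAA

A->ACA, B->CB, C->AAA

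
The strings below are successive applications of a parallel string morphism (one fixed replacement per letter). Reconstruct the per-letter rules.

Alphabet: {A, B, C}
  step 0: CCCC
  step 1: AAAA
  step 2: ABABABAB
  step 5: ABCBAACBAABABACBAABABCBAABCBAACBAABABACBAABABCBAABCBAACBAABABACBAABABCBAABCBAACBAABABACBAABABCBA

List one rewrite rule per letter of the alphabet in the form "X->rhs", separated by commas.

  step 1 ⇒ step 2: AAAA ⇒ AB·AB·AB·AB
    A ↦ AB
    B ↦ CBA  (constrained at step 2)
  step 0 ⇒ step 1: CCCC ⇒ A·A·A·A
    C ↦ A

A->AB, B->CBA, C->A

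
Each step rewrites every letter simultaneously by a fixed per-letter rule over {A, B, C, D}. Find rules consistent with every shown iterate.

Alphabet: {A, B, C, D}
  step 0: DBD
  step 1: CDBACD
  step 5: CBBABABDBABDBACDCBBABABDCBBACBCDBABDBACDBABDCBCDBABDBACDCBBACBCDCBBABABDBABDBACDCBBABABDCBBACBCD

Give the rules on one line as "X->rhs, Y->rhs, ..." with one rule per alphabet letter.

  step 0 ⇒ step 1: DBD ⇒ CD·BA·CD
    B ↦ BA
    D ↦ CD
    A ↦ BD  (constrained at step 1)
    C ↦ CB  (constrained at step 1)

A->BD, B->BA, C->CB, D->CD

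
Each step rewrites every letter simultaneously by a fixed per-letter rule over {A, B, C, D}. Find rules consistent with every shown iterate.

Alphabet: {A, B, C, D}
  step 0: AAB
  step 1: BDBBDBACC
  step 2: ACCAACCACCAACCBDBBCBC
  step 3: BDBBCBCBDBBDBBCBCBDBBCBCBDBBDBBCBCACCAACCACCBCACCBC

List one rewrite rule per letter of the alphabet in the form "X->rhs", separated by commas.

  step 2 ⇒ step 3: ACCAACCACCAACCBDBBCBC ⇒ BDB·BC·BC·BDB·BDB·BC·BC·BDB·BC·BC·BDB·BDB·BC·BC·ACC·A·ACC·ACC·BC·ACC·BC
    A ↦ BDB
    B ↦ ACC
    C ↦ BC
    D ↦ A

A->BDB, B->ACC, C->BC, D->A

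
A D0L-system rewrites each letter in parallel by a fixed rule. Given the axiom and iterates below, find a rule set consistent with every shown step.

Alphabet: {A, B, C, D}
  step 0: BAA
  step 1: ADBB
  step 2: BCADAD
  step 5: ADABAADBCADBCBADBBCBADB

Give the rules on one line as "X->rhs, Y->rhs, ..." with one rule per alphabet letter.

  step 1 ⇒ step 2: ADBB ⇒ B·C·AD·AD
    A ↦ B
    B ↦ AD
    D ↦ C
    C ↦ ABA  (constrained at step 2)

A->B, B->AD, C->ABA, D->C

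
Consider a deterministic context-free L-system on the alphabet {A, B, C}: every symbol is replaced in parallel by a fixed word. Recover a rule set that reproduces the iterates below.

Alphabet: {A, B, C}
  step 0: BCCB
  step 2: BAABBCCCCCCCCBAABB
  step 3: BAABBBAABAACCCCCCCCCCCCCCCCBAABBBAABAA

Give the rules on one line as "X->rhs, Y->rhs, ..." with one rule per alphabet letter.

A->B, B->BAA, C->CC

  step 2 ⇒ step 3: BAABBCCCCCCCCBAABB ⇒ BAA·B·B·BAA·BAA·CC·CC·CC·CC·CC·CC·CC·CC·BAA·B·B·BAA·BAA
    A ↦ B
    B ↦ BAA
    C ↦ CC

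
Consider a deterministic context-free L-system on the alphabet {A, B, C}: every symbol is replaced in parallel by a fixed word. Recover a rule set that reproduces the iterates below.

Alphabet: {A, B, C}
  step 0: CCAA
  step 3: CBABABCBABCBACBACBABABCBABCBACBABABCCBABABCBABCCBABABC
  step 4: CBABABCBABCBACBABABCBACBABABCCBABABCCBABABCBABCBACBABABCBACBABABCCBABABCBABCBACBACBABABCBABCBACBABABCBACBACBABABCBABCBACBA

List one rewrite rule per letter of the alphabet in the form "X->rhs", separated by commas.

A->BC, B->BA, C->CBA

  step 3 ⇒ step 4: CBABABCBABCBACBACBABABCBABCBACBABABCCBABABCBABCCBABABC ⇒ CBA·BA·BC·BA·BC·BA·CBA·BA·BC·BA·CBA·BA·BC·CBA·BA·BC·CBA·BA·BC·BA·BC·BA·CBA·BA·BC·BA·CBA·BA·BC·CBA·BA·BC·BA·BC·BA·CBA·CBA·BA·BC·BA·BC·BA·CBA·BA·BC·BA·CBA·CBA·BA·BC·BA·BC·BA·CBA
    A ↦ BC
    B ↦ BA
    C ↦ CBA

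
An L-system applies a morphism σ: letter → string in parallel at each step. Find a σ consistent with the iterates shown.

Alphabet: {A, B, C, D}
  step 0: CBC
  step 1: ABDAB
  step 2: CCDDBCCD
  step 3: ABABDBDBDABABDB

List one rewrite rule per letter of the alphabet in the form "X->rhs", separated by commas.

  step 2 ⇒ step 3: CCDDBCCD ⇒ AB·AB·DB·DB·D·AB·AB·DB
    B ↦ D
    C ↦ AB
    D ↦ DB
  step 1 ⇒ step 2: ABDAB ⇒ CC·D·DB·CC·D
    A ↦ CC

A->CC, B->D, C->AB, D->DB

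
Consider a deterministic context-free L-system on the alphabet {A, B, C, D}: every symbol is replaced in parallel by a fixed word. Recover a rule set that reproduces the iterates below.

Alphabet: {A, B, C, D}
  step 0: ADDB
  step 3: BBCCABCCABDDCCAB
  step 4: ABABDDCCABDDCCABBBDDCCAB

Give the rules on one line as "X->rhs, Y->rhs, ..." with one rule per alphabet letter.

A->CC, B->AB, C->D, D->B

  step 3 ⇒ step 4: BBCCABCCABDDCCAB ⇒ AB·AB·D·D·CC·AB·D·D·CC·AB·B·B·D·D·CC·AB
    A ↦ CC
    B ↦ AB
    C ↦ D
    D ↦ B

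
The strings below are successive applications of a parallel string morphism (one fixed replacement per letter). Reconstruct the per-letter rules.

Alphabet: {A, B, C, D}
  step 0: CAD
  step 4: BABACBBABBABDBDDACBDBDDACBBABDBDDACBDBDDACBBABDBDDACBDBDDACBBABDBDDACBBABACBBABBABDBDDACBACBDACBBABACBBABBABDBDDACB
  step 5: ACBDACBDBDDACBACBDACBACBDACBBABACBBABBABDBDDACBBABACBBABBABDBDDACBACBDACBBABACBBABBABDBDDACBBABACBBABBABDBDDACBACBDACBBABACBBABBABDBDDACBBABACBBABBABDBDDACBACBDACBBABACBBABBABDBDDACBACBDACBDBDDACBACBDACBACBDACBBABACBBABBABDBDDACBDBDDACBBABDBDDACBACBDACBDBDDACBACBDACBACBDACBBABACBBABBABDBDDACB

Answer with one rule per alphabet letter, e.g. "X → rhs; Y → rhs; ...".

A->D, B->ACB, C->BDD, D->BAB

  step 4 ⇒ step 5: BABACBBABBABDBDDACBDBDDACBBABDBDDACBDBDDACBBABDBDDACBDBDDACBBABDBDDACBBABACBBABBABDBDDACBACBDACBBABACBBABBABDBDDACB ⇒ ACB·D·ACB·D·BDD·ACB·ACB·D·ACB·ACB·D·ACB·BAB·ACB·BAB·BAB·D·BDD·ACB·BAB·ACB·BAB·BAB·D·BDD·ACB·ACB·D·ACB·BAB·ACB·BAB·BAB·D·BDD·ACB·BAB·ACB·BAB·BAB·D·BDD·ACB·ACB·D·ACB·BAB·ACB·BAB·BAB·D·BDD·ACB·BAB·ACB·BAB·BAB·D·BDD·ACB·ACB·D·ACB·BAB·ACB·BAB·BAB·D·BDD·ACB·ACB·D·ACB·D·BDD·ACB·ACB·D·ACB·ACB·D·ACB·BAB·ACB·BAB·BAB·D·BDD·ACB·D·BDD·ACB·BAB·D·BDD·ACB·ACB·D·ACB·D·BDD·ACB·ACB·D·ACB·ACB·D·ACB·BAB·ACB·BAB·BAB·D·BDD·ACB
    A ↦ D
    B ↦ ACB
    C ↦ BDD
    D ↦ BAB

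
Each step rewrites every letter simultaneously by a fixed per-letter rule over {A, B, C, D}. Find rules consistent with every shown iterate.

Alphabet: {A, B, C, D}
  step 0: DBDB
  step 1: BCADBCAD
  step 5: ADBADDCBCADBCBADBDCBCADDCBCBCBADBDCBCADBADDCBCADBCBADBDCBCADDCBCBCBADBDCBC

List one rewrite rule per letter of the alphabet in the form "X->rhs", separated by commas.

  step 0 ⇒ step 1: DBDB ⇒ BC·AD·BC·AD
    B ↦ AD
    D ↦ BC
    A ↦ DC  (constrained at step 1)
    C ↦ B  (constrained at step 1)

A->DC, B->AD, C->B, D->BC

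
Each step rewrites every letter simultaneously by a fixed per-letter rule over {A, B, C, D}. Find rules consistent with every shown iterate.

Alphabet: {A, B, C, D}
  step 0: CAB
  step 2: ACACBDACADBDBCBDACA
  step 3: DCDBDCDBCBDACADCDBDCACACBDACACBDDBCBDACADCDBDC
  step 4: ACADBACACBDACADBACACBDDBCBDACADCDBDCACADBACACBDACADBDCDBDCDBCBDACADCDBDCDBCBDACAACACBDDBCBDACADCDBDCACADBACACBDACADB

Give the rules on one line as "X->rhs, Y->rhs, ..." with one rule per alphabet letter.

  step 3 ⇒ step 4: DCDBDCDBCBDACADCDBDCACACBDACACBDDBCBDACADCDBDC ⇒ ACA·DB·ACA·CBD·ACA·DB·ACA·CBD·DB·CBD·ACA·DC·DB·DC·ACA·DB·ACA·CBD·ACA·DB·DC·DB·DC·DB·CBD·ACA·DC·DB·DC·DB·CBD·ACA·ACA·CBD·DB·CBD·ACA·DC·DB·DC·ACA·DB·ACA·CBD·ACA·DB
    A ↦ DC
    B ↦ CBD
    C ↦ DB
    D ↦ ACA

A->DC, B->CBD, C->DB, D->ACA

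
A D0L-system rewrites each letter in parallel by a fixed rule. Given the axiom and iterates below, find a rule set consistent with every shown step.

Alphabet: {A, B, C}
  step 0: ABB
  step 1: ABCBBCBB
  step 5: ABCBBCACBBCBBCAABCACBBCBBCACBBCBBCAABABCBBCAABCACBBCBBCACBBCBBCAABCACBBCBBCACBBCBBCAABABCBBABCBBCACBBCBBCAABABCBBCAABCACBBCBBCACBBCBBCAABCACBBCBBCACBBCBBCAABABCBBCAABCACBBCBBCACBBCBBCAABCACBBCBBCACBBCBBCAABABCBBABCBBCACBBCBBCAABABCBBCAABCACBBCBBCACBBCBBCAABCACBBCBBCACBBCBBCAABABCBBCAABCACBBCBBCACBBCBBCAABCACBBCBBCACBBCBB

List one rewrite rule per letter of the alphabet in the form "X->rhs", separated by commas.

  step 0 ⇒ step 1: ABB ⇒ AB·CBB·CBB
    A ↦ AB
    B ↦ CBB
    C ↦ CA  (constrained at step 1)

A->AB, B->CBB, C->CA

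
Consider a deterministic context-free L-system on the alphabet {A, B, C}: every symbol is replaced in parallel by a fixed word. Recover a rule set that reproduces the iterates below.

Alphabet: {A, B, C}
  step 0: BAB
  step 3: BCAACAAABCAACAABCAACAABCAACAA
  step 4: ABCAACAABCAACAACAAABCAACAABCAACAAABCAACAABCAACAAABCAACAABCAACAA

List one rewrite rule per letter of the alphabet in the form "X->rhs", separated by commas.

A->CAA, B->A, C->B

  step 3 ⇒ step 4: BCAACAAABCAACAABCAACAABCAACAA ⇒ A·B·CAA·CAA·B·CAA·CAA·CAA·A·B·CAA·CAA·B·CAA·CAA·A·B·CAA·CAA·B·CAA·CAA·A·B·CAA·CAA·B·CAA·CAA
    A ↦ CAA
    B ↦ A
    C ↦ B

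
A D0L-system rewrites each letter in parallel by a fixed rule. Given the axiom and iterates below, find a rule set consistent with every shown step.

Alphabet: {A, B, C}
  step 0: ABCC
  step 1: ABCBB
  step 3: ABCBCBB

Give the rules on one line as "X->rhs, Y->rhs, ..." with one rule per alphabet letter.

A->AB, B->C, C->B

  step 0 ⇒ step 1: ABCC ⇒ AB·C·B·B
    A ↦ AB
    B ↦ C
    C ↦ B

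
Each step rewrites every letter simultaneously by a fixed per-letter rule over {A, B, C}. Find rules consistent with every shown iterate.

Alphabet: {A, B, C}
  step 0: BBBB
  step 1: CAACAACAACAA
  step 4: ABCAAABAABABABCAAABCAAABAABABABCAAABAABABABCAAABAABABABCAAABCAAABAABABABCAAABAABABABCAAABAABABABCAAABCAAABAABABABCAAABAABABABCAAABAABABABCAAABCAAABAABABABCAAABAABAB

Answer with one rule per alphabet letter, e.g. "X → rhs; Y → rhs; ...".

A->AB, B->CAA, C->ABA

  step 0 ⇒ step 1: BBBB ⇒ CAA·CAA·CAA·CAA
    B ↦ CAA
    A ↦ AB  (constrained at step 1)
    C ↦ ABA  (constrained at step 1)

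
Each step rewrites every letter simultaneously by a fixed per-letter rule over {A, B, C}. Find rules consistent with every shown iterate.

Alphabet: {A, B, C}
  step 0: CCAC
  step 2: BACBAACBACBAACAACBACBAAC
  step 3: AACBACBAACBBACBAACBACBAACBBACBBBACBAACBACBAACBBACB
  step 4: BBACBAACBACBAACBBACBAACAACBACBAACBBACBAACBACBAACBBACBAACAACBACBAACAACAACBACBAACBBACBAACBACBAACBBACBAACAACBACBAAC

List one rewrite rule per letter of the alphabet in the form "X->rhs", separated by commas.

  step 3 ⇒ step 4: AACBACBAACBBACBAACBACBAACBBACBBBACBAACBACBAACBBACB ⇒ B·B·ACB·AAC·B·ACB·AAC·B·B·ACB·AAC·AAC·B·ACB·AAC·B·B·ACB·AAC·B·ACB·AAC·B·B·ACB·AAC·AAC·B·ACB·AAC·AAC·AAC·B·ACB·AAC·B·B·ACB·AAC·B·ACB·AAC·B·B·ACB·AAC·AAC·B·ACB·AAC
    A ↦ B
    B ↦ AAC
    C ↦ ACB

A->B, B->AAC, C->ACB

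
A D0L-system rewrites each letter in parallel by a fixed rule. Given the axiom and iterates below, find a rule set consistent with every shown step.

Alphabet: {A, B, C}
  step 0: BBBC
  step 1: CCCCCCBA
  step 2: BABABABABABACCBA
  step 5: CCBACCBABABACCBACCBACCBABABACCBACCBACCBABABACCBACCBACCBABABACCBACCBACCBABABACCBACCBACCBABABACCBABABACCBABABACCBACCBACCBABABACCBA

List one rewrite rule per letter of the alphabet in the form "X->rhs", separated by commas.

A->BA, B->CC, C->BA

  step 1 ⇒ step 2: CCCCCCBA ⇒ BA·BA·BA·BA·BA·BA·CC·BA
    A ↦ BA
    B ↦ CC
    C ↦ BA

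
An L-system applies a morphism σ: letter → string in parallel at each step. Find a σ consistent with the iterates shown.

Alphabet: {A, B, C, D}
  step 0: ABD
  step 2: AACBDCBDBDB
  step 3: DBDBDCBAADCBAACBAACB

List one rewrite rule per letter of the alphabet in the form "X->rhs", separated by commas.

A->DB, B->CB, C->D, D->AA

  step 2 ⇒ step 3: AACBDCBDBDB ⇒ DB·DB·D·CB·AA·D·CB·AA·CB·AA·CB
    A ↦ DB
    B ↦ CB
    C ↦ D
    D ↦ AA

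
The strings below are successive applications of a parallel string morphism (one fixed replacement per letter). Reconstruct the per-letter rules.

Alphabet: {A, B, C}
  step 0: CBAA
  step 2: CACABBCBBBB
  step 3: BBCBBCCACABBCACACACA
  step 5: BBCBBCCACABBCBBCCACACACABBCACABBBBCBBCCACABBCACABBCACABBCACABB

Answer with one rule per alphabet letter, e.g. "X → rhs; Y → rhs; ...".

A->C, B->CA, C->BB

  step 2 ⇒ step 3: CACABBCBBBB ⇒ BB·C·BB·C·CA·CA·BB·CA·CA·CA·CA
    A ↦ C
    B ↦ CA
    C ↦ BB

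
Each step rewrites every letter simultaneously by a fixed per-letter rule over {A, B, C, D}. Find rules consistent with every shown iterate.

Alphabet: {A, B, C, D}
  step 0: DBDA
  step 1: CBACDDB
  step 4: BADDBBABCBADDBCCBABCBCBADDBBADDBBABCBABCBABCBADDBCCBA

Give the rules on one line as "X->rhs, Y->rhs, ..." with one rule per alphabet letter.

  step 0 ⇒ step 1: DBDA ⇒ C·BA·C·DDB
    A ↦ DDB
    B ↦ BA
    D ↦ C
    C ↦ BC  (constrained at step 1)

A->DDB, B->BA, C->BC, D->C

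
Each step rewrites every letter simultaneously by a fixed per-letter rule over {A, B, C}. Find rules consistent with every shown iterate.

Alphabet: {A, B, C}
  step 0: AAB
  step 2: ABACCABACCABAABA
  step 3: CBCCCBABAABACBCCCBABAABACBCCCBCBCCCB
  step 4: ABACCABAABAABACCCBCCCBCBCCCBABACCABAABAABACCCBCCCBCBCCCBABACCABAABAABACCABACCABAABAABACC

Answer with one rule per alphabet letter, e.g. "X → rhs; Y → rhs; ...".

A->CB, B->CC, C->ABA

  step 3 ⇒ step 4: CBCCCBABAABACBCCCBABAABACBCCCBCBCCCB ⇒ ABA·CC·ABA·ABA·ABA·CC·CB·CC·CB·CB·CC·CB·ABA·CC·ABA·ABA·ABA·CC·CB·CC·CB·CB·CC·CB·ABA·CC·ABA·ABA·ABA·CC·ABA·CC·ABA·ABA·ABA·CC
    A ↦ CB
    B ↦ CC
    C ↦ ABA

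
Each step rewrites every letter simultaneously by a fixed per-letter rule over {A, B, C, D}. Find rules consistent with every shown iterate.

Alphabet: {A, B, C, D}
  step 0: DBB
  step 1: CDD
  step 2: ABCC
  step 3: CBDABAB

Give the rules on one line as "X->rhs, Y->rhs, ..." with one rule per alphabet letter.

  step 2 ⇒ step 3: ABCC ⇒ CB·D·AB·AB
    A ↦ CB
    B ↦ D
    C ↦ AB
  step 0 ⇒ step 1: DBB ⇒ C·D·D
    D ↦ C

A->CB, B->D, C->AB, D->C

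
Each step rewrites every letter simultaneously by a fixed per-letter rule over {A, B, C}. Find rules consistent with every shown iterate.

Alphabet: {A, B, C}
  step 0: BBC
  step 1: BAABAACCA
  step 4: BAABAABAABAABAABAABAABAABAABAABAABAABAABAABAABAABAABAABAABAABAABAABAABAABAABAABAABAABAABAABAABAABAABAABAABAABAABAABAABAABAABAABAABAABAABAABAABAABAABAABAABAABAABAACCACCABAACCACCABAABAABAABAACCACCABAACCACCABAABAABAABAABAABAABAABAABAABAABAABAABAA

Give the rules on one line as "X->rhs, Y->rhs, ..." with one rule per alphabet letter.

A->BAA, B->BAA, C->CCA

  step 0 ⇒ step 1: BBC ⇒ BAA·BAA·CCA
    B ↦ BAA
    C ↦ CCA
    A ↦ BAA  (constrained at step 1)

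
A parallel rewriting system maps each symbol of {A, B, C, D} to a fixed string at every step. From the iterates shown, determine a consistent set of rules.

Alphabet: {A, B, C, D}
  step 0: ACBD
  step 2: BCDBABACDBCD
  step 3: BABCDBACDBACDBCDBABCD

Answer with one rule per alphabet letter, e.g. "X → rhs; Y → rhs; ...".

A->CD, B->BA, C->B, D->CD

  step 2 ⇒ step 3: BCDBABACDBCD ⇒ BA·B·CD·BA·CD·BA·CD·B·CD·BA·B·CD
    A ↦ CD
    B ↦ BA
    C ↦ B
    D ↦ CD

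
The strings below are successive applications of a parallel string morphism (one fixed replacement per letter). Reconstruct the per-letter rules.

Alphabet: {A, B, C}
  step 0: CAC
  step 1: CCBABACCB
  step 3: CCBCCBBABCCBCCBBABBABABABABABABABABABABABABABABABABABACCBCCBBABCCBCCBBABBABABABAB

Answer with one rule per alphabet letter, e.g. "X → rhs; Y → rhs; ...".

  step 0 ⇒ step 1: CAC ⇒ CCB·ABA·CCB
    A ↦ ABA
    C ↦ CCB
    B ↦ BAB  (constrained at step 1)

A->ABA, B->BAB, C->CCB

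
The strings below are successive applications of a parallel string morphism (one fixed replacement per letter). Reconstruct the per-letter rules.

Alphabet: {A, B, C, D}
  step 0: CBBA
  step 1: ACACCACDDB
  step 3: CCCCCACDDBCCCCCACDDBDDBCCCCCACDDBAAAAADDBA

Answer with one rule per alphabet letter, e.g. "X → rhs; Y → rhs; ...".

A->DDB, B->CAC, C->A, D->CC

  step 0 ⇒ step 1: CBBA ⇒ A·CAC·CAC·DDB
    A ↦ DDB
    B ↦ CAC
    C ↦ A
    D ↦ CC  (constrained at step 1)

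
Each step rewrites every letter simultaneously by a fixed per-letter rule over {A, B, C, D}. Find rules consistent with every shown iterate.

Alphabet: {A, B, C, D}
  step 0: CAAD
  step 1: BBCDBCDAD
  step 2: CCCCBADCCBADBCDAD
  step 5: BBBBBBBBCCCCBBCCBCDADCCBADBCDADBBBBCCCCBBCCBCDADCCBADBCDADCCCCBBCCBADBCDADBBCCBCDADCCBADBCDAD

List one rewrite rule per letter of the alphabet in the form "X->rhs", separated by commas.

  step 1 ⇒ step 2: BBCDBCDAD ⇒ CC·CC·B·AD·CC·B·AD·BCD·AD
    A ↦ BCD
    B ↦ CC
    C ↦ B
    D ↦ AD

A->BCD, B->CC, C->B, D->AD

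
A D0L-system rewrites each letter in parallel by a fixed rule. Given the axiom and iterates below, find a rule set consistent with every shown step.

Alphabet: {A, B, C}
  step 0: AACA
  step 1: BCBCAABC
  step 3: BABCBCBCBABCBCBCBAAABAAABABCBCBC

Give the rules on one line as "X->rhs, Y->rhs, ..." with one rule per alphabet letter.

  step 0 ⇒ step 1: AACA ⇒ BC·BC·AA·BC
    A ↦ BC
    C ↦ AA
    B ↦ BA  (constrained at step 1)

A->BC, B->BA, C->AA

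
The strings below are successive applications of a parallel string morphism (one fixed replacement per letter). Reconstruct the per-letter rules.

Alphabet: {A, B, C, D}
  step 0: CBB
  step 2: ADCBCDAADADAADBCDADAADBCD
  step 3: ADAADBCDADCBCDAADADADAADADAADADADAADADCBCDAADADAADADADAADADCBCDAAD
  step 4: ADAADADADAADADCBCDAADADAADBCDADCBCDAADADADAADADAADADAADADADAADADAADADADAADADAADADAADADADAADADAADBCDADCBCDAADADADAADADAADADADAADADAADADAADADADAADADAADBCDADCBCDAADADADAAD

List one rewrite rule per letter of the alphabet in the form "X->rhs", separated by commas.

A->AD, B->ADC, C->BCD, D->AAD

  step 3 ⇒ step 4: ADAADBCDADCBCDAADADADAADADAADADADAADADCBCDAADADAADADADAADADCBCDAAD ⇒ AD·AAD·AD·AD·AAD·ADC·BCD·AAD·AD·AAD·BCD·ADC·BCD·AAD·AD·AD·AAD·AD·AAD·AD·AAD·AD·AD·AAD·AD·AAD·AD·AD·AAD·AD·AAD·AD·AAD·AD·AD·AAD·AD·AAD·BCD·ADC·BCD·AAD·AD·AD·AAD·AD·AAD·AD·AD·AAD·AD·AAD·AD·AAD·AD·AD·AAD·AD·AAD·BCD·ADC·BCD·AAD·AD·AD·AAD
    A ↦ AD
    B ↦ ADC
    C ↦ BCD
    D ↦ AAD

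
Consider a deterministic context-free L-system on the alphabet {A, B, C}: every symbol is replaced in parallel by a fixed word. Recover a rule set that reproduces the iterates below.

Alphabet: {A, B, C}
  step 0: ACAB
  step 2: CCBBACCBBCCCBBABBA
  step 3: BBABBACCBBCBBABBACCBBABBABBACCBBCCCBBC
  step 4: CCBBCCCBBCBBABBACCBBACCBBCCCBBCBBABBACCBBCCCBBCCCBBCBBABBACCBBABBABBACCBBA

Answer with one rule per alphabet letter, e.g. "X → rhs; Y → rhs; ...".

A->BBC, B->C, C->BBA

  step 3 ⇒ step 4: BBABBACCBBCBBABBACCBBABBABBACCBBCCCBBC ⇒ C·C·BBC·C·C·BBC·BBA·BBA·C·C·BBA·C·C·BBC·C·C·BBC·BBA·BBA·C·C·BBC·C·C·BBC·C·C·BBC·BBA·BBA·C·C·BBA·BBA·BBA·C·C·BBA
    A ↦ BBC
    B ↦ C
    C ↦ BBA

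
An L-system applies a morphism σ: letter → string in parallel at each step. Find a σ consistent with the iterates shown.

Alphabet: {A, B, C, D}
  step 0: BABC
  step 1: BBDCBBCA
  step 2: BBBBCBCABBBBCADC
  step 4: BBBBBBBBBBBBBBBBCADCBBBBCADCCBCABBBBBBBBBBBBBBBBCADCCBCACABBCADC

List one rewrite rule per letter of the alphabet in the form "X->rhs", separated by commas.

A->DC, B->BB, C->CA, D->CB

  step 1 ⇒ step 2: BBDCBBCA ⇒ BB·BB·CB·CA·BB·BB·CA·DC
    A ↦ DC
    B ↦ BB
    C ↦ CA
    D ↦ CB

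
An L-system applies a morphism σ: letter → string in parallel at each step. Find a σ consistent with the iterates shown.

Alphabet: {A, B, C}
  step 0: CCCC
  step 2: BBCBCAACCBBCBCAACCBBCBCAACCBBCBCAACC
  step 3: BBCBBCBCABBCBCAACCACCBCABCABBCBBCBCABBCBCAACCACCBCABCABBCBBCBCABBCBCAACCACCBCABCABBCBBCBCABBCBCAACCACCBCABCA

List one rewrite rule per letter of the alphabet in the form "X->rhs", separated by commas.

  step 2 ⇒ step 3: BBCBCAACCBBCBCAACCBBCBCAACCBBCBCAACC ⇒ BBC·BBC·BCA·BBC·BCA·ACC·ACC·BCA·BCA·BBC·BBC·BCA·BBC·BCA·ACC·ACC·BCA·BCA·BBC·BBC·BCA·BBC·BCA·ACC·ACC·BCA·BCA·BBC·BBC·BCA·BBC·BCA·ACC·ACC·BCA·BCA
    A ↦ ACC
    B ↦ BBC
    C ↦ BCA

A->ACC, B->BBC, C->BCA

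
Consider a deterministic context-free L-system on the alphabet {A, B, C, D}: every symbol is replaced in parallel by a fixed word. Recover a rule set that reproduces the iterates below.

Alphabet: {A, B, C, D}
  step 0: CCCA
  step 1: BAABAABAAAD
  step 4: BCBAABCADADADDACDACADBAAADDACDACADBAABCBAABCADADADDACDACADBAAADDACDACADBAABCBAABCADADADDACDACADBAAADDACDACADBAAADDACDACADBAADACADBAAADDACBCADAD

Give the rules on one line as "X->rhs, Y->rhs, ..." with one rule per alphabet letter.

A->AD, B->BC, C->BAA, D->DAC

  step 0 ⇒ step 1: CCCA ⇒ BAA·BAA·BAA·AD
    A ↦ AD
    C ↦ BAA
    B ↦ BC  (constrained at step 1)
    D ↦ DAC  (constrained at step 1)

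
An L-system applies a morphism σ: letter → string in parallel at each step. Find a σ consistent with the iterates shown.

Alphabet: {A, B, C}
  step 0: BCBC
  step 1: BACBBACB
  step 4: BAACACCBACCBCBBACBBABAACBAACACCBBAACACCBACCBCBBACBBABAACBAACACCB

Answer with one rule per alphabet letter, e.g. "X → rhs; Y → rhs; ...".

A->AC, B->BA, C->CB

  step 0 ⇒ step 1: BCBC ⇒ BA·CB·BA·CB
    B ↦ BA
    C ↦ CB
    A ↦ AC  (constrained at step 1)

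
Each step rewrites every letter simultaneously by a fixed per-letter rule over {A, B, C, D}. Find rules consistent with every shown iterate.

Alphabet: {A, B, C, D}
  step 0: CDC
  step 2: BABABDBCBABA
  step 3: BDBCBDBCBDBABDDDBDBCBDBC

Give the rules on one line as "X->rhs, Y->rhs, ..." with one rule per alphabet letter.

A->BC, B->BD, C->DD, D->BA

  step 2 ⇒ step 3: BABABDBCBABA ⇒ BD·BC·BD·BC·BD·BA·BD·DD·BD·BC·BD·BC
    A ↦ BC
    B ↦ BD
    C ↦ DD
    D ↦ BA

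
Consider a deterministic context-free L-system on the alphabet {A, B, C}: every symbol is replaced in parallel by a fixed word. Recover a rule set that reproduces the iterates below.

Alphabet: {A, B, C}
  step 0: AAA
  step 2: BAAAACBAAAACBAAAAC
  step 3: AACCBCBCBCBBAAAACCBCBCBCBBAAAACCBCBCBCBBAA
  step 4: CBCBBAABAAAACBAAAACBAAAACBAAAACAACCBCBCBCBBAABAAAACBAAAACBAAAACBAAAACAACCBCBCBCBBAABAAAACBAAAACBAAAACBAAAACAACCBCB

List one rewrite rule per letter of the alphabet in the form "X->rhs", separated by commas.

  step 3 ⇒ step 4: AACCBCBCBCBBAAAACCBCBCBCBBAAAACCBCBCBCBBAA ⇒ CB·CB·BAA·BAA·AAC·BAA·AAC·BAA·AAC·BAA·AAC·AAC·CB·CB·CB·CB·BAA·BAA·AAC·BAA·AAC·BAA·AAC·BAA·AAC·AAC·CB·CB·CB·CB·BAA·BAA·AAC·BAA·AAC·BAA·AAC·BAA·AAC·AAC·CB·CB
    A ↦ CB
    B ↦ AAC
    C ↦ BAA

A->CB, B->AAC, C->BAA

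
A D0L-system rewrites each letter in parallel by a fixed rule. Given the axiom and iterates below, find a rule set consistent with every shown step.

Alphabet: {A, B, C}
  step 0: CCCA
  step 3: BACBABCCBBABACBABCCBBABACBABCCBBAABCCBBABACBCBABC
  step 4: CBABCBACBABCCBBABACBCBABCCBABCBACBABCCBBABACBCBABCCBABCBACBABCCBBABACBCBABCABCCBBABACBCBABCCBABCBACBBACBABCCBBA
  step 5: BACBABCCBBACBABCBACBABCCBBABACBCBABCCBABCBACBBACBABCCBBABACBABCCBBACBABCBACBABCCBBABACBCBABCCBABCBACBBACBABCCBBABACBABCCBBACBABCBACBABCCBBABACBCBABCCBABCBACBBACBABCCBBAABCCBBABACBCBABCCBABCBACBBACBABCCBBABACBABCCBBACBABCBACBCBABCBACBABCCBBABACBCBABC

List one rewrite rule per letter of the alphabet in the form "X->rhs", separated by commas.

A->ABC, B->CB, C->BA

  step 4 ⇒ step 5: CBABCBACBABCCBBABACBCBABCCBABCBACBABCCBBABACBCBABCCBABCBACBABCCBBABACBCBABCABCCBBABACBCBABCCBABCBACBBACBABCCBBA ⇒ BA·CB·ABC·CB·BA·CB·ABC·BA·CB·ABC·CB·BA·BA·CB·CB·ABC·CB·ABC·BA·CB·BA·CB·ABC·CB·BA·BA·CB·ABC·CB·BA·CB·ABC·BA·CB·ABC·CB·BA·BA·CB·CB·ABC·CB·ABC·BA·CB·BA·CB·ABC·CB·BA·BA·CB·ABC·CB·BA·CB·ABC·BA·CB·ABC·CB·BA·BA·CB·CB·ABC·CB·ABC·BA·CB·BA·CB·ABC·CB·BA·ABC·CB·BA·BA·CB·CB·ABC·CB·ABC·BA·CB·BA·CB·ABC·CB·BA·BA·CB·ABC·CB·BA·CB·ABC·BA·CB·CB·ABC·BA·CB·ABC·CB·BA·BA·CB·CB·ABC
    A ↦ ABC
    B ↦ CB
    C ↦ BA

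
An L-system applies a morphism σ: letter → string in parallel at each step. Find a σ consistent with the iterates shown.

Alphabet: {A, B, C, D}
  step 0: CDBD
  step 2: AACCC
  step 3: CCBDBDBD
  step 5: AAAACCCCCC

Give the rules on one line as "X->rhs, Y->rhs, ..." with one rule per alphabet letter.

A->C, B->A, C->BD, D->A

  step 2 ⇒ step 3: AACCC ⇒ C·C·BD·BD·BD
    A ↦ C
    C ↦ BD
    B ↦ A  (constrained at step 0)
    D ↦ A  (constrained at step 0)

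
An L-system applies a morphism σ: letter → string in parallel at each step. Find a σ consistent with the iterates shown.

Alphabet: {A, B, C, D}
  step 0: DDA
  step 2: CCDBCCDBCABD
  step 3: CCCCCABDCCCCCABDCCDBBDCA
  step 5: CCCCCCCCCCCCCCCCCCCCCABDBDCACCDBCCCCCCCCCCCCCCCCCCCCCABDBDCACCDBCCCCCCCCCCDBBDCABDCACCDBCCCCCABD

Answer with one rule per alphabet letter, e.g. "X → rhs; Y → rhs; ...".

  step 2 ⇒ step 3: CCDBCCDBCABD ⇒ CC·CC·CA·BD·CC·CC·CA·BD·CC·DB·BD·CA
    A ↦ DB
    B ↦ BD
    C ↦ CC
    D ↦ CA

A->DB, B->BD, C->CC, D->CA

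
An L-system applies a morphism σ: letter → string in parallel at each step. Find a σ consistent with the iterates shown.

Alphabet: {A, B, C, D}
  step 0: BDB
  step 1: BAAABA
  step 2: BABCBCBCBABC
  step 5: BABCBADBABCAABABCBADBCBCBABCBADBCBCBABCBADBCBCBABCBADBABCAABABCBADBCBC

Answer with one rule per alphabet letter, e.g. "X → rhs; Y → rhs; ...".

  step 1 ⇒ step 2: BAAABA ⇒ BA·BC·BC·BC·BA·BC
    A ↦ BC
    B ↦ BA
    C ↦ D  (constrained at step 2)
  step 0 ⇒ step 1: BDB ⇒ BA·AA·BA
    D ↦ AA

A->BC, B->BA, C->D, D->AA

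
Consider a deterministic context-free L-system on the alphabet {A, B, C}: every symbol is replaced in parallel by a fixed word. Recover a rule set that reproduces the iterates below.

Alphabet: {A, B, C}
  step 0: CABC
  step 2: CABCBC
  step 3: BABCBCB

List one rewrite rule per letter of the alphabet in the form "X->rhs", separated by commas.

  step 2 ⇒ step 3: CABCBC ⇒ B·AB·C·B·C·B
    A ↦ AB
    B ↦ C
    C ↦ B

A->AB, B->C, C->B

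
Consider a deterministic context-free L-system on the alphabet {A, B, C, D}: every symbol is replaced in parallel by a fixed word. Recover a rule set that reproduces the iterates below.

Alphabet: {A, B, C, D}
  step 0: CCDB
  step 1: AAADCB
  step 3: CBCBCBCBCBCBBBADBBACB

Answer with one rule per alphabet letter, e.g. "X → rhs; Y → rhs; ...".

A->BB, B->CB, C->A, D->AD

  step 0 ⇒ step 1: CCDB ⇒ A·A·AD·CB
    B ↦ CB
    C ↦ A
    D ↦ AD
    A ↦ BB  (constrained at step 1)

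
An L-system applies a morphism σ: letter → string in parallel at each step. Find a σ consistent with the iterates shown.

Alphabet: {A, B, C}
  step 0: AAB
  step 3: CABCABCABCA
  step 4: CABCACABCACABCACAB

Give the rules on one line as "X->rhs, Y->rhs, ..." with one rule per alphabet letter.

A->B, B->CA, C->CA

  step 3 ⇒ step 4: CABCABCABCA ⇒ CA·B·CA·CA·B·CA·CA·B·CA·CA·B
    A ↦ B
    B ↦ CA
    C ↦ CA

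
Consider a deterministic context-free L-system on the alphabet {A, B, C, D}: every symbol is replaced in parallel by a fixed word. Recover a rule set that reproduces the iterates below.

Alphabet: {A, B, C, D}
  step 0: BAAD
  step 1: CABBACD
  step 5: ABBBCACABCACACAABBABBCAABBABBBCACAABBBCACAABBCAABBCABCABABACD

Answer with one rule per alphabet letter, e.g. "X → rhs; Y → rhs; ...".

A->B, B->CA, C->AB, D->ACD

  step 0 ⇒ step 1: BAAD ⇒ CA·B·B·ACD
    A ↦ B
    B ↦ CA
    D ↦ ACD
    C ↦ AB  (constrained at step 1)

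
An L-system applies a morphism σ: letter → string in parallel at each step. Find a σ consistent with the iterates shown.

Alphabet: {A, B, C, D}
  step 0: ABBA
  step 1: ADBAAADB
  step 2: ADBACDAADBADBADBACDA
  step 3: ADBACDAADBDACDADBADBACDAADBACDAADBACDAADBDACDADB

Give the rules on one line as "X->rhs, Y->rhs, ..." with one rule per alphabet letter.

  step 2 ⇒ step 3: ADBACDAADBADBADBACDA ⇒ ADB·ACD·A·ADB·D·ACD·ADB·ADB·ACD·A·ADB·ACD·A·ADB·ACD·A·ADB·D·ACD·ADB
    A ↦ ADB
    B ↦ A
    C ↦ D
    D ↦ ACD

A->ADB, B->A, C->D, D->ACD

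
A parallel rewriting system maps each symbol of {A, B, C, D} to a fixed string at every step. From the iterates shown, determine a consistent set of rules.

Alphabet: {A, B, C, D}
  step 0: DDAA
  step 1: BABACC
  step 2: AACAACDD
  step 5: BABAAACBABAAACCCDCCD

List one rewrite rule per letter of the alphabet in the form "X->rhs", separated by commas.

  step 1 ⇒ step 2: BABACC ⇒ AA·C·AA·C·D·D
    A ↦ C
    B ↦ AA
    C ↦ D
  step 0 ⇒ step 1: DDAA ⇒ BA·BA·C·C
    D ↦ BA

A->C, B->AA, C->D, D->BA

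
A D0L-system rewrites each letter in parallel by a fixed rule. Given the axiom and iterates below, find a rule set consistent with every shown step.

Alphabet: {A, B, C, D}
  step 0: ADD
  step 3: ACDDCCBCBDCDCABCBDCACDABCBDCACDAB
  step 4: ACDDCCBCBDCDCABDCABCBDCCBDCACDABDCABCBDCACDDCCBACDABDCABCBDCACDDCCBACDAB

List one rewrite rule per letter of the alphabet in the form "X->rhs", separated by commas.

  step 3 ⇒ step 4: ACDDCCBCBDCDCABCBDCACDABCBDCACDAB ⇒ ACD·DC·CB·CB·DC·DC·AB·DC·AB·CB·DC·CB·DC·ACD·AB·DC·AB·CB·DC·ACD·DC·CB·ACD·AB·DC·AB·CB·DC·ACD·DC·CB·ACD·AB
    A ↦ ACD
    B ↦ AB
    C ↦ DC
    D ↦ CB

A->ACD, B->AB, C->DC, D->CB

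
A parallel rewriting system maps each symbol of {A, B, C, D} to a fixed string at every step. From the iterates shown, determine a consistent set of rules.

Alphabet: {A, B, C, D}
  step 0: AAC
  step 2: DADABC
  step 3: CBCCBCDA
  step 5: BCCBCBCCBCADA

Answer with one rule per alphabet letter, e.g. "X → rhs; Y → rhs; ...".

A->BC, B->D, C->A, D->C

  step 2 ⇒ step 3: DADABC ⇒ C·BC·C·BC·D·A
    A ↦ BC
    B ↦ D
    C ↦ A
    D ↦ C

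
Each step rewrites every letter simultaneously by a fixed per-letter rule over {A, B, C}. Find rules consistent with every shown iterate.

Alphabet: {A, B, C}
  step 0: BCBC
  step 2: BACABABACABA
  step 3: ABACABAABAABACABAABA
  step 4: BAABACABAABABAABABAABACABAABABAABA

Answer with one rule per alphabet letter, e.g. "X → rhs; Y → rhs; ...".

A->BA, B->A, C->CA

  step 3 ⇒ step 4: ABACABAABAABACABAABA ⇒ BA·A·BA·CA·BA·A·BA·BA·A·BA·BA·A·BA·CA·BA·A·BA·BA·A·BA
    A ↦ BA
    B ↦ A
    C ↦ CA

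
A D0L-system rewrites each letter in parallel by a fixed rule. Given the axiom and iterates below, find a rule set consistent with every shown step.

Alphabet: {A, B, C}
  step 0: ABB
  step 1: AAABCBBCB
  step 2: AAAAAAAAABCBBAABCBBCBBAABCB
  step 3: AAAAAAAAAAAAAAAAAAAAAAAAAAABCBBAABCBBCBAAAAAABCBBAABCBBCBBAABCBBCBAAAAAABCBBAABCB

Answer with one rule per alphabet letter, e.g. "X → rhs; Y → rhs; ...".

A->AAA, B->BCB, C->BAA

  step 2 ⇒ step 3: AAAAAAAAABCBBAABCBBCBBAABCB ⇒ AAA·AAA·AAA·AAA·AAA·AAA·AAA·AAA·AAA·BCB·BAA·BCB·BCB·AAA·AAA·BCB·BAA·BCB·BCB·BAA·BCB·BCB·AAA·AAA·BCB·BAA·BCB
    A ↦ AAA
    B ↦ BCB
    C ↦ BAA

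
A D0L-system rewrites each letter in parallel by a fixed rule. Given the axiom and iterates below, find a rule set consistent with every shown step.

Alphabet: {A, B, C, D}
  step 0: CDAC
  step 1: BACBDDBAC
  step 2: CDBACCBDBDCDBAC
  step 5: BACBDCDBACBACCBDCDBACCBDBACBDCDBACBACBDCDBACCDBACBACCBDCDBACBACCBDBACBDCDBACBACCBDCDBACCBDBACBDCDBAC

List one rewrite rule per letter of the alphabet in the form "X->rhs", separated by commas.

A->D, B->C, C->BAC, D->BD

  step 1 ⇒ step 2: BACBDDBAC ⇒ C·D·BAC·C·BD·BD·C·D·BAC
    A ↦ D
    B ↦ C
    C ↦ BAC
    D ↦ BD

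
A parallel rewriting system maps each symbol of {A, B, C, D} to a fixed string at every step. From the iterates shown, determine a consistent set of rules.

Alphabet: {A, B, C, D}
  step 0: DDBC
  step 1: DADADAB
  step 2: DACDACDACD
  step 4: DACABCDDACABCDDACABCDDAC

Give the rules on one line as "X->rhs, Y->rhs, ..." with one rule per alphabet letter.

A->C, B->D, C->AB, D->DA

  step 1 ⇒ step 2: DADADAB ⇒ DA·C·DA·C·DA·C·D
    A ↦ C
    B ↦ D
    D ↦ DA
  step 0 ⇒ step 1: DDBC ⇒ DA·DA·D·AB
    C ↦ AB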